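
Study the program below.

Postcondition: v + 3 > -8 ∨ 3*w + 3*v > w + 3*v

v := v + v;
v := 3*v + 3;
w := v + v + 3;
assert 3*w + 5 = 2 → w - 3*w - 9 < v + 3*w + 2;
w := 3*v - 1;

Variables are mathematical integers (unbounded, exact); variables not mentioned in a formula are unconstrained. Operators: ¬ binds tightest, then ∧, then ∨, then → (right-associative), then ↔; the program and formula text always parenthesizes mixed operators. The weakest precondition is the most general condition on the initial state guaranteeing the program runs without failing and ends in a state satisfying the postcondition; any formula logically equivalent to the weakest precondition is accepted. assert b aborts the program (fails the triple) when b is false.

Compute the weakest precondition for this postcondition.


Working backward. After the program, the postcondition v + 3 > -8 ∨ 3*w + 3*v > w + 3*v must hold; in canonical form it is v > -11 ∨ 2*w > 0.
Before w := 3*v - 1: v > -11 ∨ 6*v > 2
Before assert 3*w + 5 = 2 → w - 3*w - 9 < v + 3*w + 2: (3*w = -3 → v + 5*w > -11) ∧ (v > -11 ∨ 6*v > 2)
Before w := v + v + 3: (6*v = -12 → 11*v > -26) ∧ (v > -11 ∨ 6*v > 2)
Before v := 3*v + 3: (18*v = -30 → 33*v > -59) ∧ (3*v > -14 ∨ 18*v > -16)
Before v := v + v: (36*v = -30 → 66*v > -59) ∧ (6*v > -14 ∨ 36*v > -16)
Answer: WP = (36*v = -30 → 66*v > -59) ∧ (6*v > -14 ∨ 36*v > -16)


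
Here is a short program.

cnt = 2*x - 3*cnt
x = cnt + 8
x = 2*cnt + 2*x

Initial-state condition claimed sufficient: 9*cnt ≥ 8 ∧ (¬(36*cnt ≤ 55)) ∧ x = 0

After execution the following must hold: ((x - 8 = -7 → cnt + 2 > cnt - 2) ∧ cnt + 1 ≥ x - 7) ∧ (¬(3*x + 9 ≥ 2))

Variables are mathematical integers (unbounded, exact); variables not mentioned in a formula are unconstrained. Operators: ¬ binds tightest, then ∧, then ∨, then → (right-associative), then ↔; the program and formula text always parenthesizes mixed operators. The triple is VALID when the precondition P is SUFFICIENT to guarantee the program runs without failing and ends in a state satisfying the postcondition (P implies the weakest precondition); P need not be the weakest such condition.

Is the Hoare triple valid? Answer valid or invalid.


Working backward. After the program, the postcondition ((x - 8 = -7 → cnt + 2 > cnt - 2) ∧ cnt + 1 ≥ x - 7) ∧ (¬(3*x + 9 ≥ 2)) must hold; in canonical form it is cnt ≥ x - 8 ∧ (¬(3*x ≥ -7)).
Before x := 2*cnt + 2*x: cnt + 2*x ≤ 8 ∧ (¬(6*cnt + 6*x ≥ -7))
Before x := cnt + 8: 3*cnt ≤ -8 ∧ (¬(12*cnt ≥ -55))
Before cnt := 2*x - 3*cnt: 6*x ≤ 9*cnt - 8 ∧ (¬(24*x ≥ 36*cnt - 55))
The weakest precondition is 6*x ≤ 9*cnt - 8 ∧ (¬(24*x ≥ 36*cnt - 55)).
Check whether 9*cnt ≥ 8 ∧ (¬(36*cnt ≤ 55)) ∧ x = 0 implies it.
Every state satisfying the precondition satisfies the weakest precondition: the implication holds.
Answer: valid


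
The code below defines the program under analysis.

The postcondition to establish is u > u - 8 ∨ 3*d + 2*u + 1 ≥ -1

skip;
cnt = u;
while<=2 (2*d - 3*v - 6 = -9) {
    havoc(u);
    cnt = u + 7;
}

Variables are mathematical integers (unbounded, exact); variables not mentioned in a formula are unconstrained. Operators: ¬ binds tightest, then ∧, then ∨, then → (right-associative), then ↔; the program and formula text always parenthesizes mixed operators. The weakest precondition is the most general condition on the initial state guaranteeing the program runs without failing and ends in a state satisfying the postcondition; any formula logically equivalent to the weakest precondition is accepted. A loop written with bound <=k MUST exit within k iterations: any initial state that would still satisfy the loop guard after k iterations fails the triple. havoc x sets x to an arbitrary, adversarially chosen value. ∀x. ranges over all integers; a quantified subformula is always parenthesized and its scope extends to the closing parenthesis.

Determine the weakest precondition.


Working backward. After the program, the postcondition u > u - 8 ∨ 3*d + 2*u + 1 ≥ -1 must hold; in canonical form it is true.
Before the loop (bound <=2), unroll the exhaustion recursion (WP_0 = exit-now case; WP_j = one more guarded iteration, up to j = 2):
  WP_0: ¬(2*d = 3*v - 3)
  WP_1: 2*d = 3*v - 3 → (¬(2*d = 3*v - 3))
  WP_2: 2*d = 3*v - 3 → (2*d = 3*v - 3 → (¬(2*d = 3*v - 3)))
So before the loop: 2*d = 3*v - 3 → (2*d = 3*v - 3 → (¬(2*d = 3*v - 3)))
Before cnt := u: 2*d = 3*v - 3 → (2*d = 3*v - 3 → (¬(2*d = 3*v - 3)))
Before skip: 2*d = 3*v - 3 → (2*d = 3*v - 3 → (¬(2*d = 3*v - 3)))
Answer: WP = 2*d = 3*v - 3 → (2*d = 3*v - 3 → (¬(2*d = 3*v - 3)))


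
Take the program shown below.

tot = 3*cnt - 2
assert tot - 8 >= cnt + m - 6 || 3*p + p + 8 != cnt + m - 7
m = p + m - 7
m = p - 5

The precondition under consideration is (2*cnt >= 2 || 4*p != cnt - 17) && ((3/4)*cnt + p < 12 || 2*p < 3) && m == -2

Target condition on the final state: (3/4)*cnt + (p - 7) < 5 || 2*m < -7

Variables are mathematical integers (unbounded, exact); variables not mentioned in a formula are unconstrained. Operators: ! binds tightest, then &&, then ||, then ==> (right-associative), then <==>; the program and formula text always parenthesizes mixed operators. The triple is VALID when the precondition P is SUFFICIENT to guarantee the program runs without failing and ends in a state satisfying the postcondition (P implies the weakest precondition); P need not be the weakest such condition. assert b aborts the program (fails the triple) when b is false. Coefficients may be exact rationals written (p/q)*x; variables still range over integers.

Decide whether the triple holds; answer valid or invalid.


Working backward. After the program, the postcondition (3/4)*cnt + (p - 7) < 5 || 2*m < -7 must hold; in canonical form it is (3/4)*cnt + p < 12 || 2*m < -7.
Before m := p - 5: (3/4)*cnt + p < 12 || 2*p < 3
Before m := p + m - 7: (3/4)*cnt + p < 12 || 2*p < 3
Before assert tot - 8 >= cnt + m - 6 || 3*p + p + 8 != cnt + m - 7: (tot >= cnt + m + 2 || 4*p != cnt + m - 15) && ((3/4)*cnt + p < 12 || 2*p < 3)
Before tot := 3*cnt - 2: (2*cnt >= m + 4 || 4*p != cnt + m - 15) && ((3/4)*cnt + p < 12 || 2*p < 3)
The weakest precondition is (2*cnt >= m + 4 || 4*p != cnt + m - 15) && ((3/4)*cnt + p < 12 || 2*p < 3).
Check whether (2*cnt >= 2 || 4*p != cnt - 17) && ((3/4)*cnt + p < 12 || 2*p < 3) && m == -2 implies it.
Every state satisfying the precondition satisfies the weakest precondition: the implication holds.
Answer: valid


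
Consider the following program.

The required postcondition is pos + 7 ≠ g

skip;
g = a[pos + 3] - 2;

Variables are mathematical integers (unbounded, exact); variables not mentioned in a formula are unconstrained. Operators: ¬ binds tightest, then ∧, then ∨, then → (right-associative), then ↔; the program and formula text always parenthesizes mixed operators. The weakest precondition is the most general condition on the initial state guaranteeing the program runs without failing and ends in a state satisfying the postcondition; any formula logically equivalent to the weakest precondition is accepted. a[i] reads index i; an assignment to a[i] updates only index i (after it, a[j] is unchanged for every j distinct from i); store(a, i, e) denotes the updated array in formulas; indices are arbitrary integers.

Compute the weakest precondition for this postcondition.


Working backward. After the program, the postcondition pos + 7 ≠ g must hold; in canonical form it is pos ≠ g - 7.
Before g := a[pos + 3] - 2: pos ≠ a[pos + 3] - 9
Before skip: pos ≠ a[pos + 3] - 9
Answer: WP = pos ≠ a[pos + 3] - 9


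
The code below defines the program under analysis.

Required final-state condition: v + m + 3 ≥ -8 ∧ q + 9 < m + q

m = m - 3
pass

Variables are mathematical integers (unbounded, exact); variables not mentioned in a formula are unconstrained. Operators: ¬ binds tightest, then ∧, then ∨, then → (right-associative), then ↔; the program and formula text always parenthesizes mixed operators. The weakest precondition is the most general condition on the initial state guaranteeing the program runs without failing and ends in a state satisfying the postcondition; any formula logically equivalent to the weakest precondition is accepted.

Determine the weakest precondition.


Working backward. After the program, the postcondition v + m + 3 ≥ -8 ∧ q + 9 < m + q must hold; in canonical form it is m + v ≥ -11 ∧ m > 9.
Before skip: m + v ≥ -11 ∧ m > 9
Before m := m - 3: m + v ≥ -8 ∧ m > 12
Answer: WP = m + v ≥ -8 ∧ m > 12


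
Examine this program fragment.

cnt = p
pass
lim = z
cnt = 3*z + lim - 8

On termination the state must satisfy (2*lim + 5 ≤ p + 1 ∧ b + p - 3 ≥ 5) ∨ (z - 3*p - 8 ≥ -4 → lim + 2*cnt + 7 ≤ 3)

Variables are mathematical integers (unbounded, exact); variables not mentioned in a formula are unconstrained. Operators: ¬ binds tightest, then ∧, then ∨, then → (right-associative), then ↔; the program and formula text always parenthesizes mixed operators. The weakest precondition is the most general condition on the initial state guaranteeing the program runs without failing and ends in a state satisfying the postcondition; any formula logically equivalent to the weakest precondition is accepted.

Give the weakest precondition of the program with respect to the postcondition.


Working backward. After the program, the postcondition (2*lim + 5 ≤ p + 1 ∧ b + p - 3 ≥ 5) ∨ (z - 3*p - 8 ≥ -4 → lim + 2*cnt + 7 ≤ 3) must hold; in canonical form it is (2*lim ≤ p - 4 ∧ b + p ≥ 8) ∨ (z ≥ 3*p + 4 → 2*cnt + lim ≤ -4).
Before cnt := 3*z + lim - 8: (2*lim ≤ p - 4 ∧ b + p ≥ 8) ∨ (z ≥ 3*p + 4 → 3*lim + 6*z ≤ 12)
Before lim := z: (2*z ≤ p - 4 ∧ b + p ≥ 8) ∨ (z ≥ 3*p + 4 → 9*z ≤ 12)
Before skip: (2*z ≤ p - 4 ∧ b + p ≥ 8) ∨ (z ≥ 3*p + 4 → 9*z ≤ 12)
Before cnt := p: (2*z ≤ p - 4 ∧ b + p ≥ 8) ∨ (z ≥ 3*p + 4 → 9*z ≤ 12)
Answer: WP = (2*z ≤ p - 4 ∧ b + p ≥ 8) ∨ (z ≥ 3*p + 4 → 9*z ≤ 12)


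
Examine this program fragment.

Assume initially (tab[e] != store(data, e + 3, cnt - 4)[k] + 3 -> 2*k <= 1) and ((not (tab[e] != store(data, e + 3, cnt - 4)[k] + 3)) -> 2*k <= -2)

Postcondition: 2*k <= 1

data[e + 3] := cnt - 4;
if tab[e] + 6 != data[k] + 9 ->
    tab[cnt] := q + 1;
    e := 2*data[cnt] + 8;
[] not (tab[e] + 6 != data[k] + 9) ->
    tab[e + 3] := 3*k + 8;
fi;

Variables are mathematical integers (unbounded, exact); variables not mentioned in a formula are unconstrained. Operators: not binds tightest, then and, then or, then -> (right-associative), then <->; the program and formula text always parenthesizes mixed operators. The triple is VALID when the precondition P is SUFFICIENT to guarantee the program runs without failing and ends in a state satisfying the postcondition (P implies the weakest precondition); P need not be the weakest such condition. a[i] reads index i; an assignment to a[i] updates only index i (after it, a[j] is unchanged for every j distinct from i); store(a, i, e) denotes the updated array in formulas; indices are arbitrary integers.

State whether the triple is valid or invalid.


Working backward. After the program, 2*k <= 1 must hold.
Then branch requires 2*k <= 1; else branch requires 2*k <= 1.
Before the if: (tab[e] != data[k] + 3 -> 2*k <= 1) and ((not (tab[e] != data[k] + 3)) -> 2*k <= 1)
Before data[e + 3] := cnt - 4: (tab[e] != store(data, e + 3, cnt - 4)[k] + 3 -> 2*k <= 1) and ((not (tab[e] != store(data, e + 3, cnt - 4)[k] + 3)) -> 2*k <= 1)
The weakest precondition is (tab[e] != store(data, e + 3, cnt - 4)[k] + 3 -> 2*k <= 1) and ((not (tab[e] != store(data, e + 3, cnt - 4)[k] + 3)) -> 2*k <= 1).
Check whether (tab[e] != store(data, e + 3, cnt - 4)[k] + 3 -> 2*k <= 1) and ((not (tab[e] != store(data, e + 3, cnt - 4)[k] + 3)) -> 2*k <= -2) implies it.
Every state satisfying the precondition satisfies the weakest precondition: the implication holds.
Answer: valid


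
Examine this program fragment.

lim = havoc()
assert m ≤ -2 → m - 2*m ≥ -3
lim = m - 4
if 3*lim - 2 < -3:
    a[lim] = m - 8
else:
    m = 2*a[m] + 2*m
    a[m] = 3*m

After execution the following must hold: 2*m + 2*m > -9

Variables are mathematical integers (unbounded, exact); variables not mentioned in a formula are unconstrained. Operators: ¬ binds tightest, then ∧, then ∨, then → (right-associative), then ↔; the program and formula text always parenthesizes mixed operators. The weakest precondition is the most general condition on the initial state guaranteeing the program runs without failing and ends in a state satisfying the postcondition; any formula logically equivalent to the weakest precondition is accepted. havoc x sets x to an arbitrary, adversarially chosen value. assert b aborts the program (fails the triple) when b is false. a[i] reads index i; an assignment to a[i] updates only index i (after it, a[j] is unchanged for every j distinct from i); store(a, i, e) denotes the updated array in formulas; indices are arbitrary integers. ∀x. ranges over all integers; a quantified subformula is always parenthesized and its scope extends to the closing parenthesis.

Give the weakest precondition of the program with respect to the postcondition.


Working backward. After the program, the postcondition 2*m + 2*m > -9 must hold; in canonical form it is 4*m > -9.
Then branch requires 4*m > -9; else branch requires 8*a[m] + 8*m > -9.
Before the if: (3*lim < -1 → 4*m > -9) ∧ ((¬(3*lim < -1)) → 8*a[m] + 8*m > -9)
Before lim := m - 4: (3*m < 11 → 4*m > -9) ∧ ((¬(3*m < 11)) → 8*a[m] + 8*m > -9)
Before assert m ≤ -2 → m - 2*m ≥ -3: (m ≤ -2 → m ≤ 3) ∧ (3*m < 11 → 4*m > -9) ∧ ((¬(3*m < 11)) → 8*a[m] + 8*m > -9)
Before havoc lim: (m ≤ -2 → m ≤ 3) ∧ (3*m < 11 → 4*m > -9) ∧ ((¬(3*m < 11)) → 8*a[m] + 8*m > -9)
Answer: WP = (m ≤ -2 → m ≤ 3) ∧ (3*m < 11 → 4*m > -9) ∧ ((¬(3*m < 11)) → 8*a[m] + 8*m > -9)


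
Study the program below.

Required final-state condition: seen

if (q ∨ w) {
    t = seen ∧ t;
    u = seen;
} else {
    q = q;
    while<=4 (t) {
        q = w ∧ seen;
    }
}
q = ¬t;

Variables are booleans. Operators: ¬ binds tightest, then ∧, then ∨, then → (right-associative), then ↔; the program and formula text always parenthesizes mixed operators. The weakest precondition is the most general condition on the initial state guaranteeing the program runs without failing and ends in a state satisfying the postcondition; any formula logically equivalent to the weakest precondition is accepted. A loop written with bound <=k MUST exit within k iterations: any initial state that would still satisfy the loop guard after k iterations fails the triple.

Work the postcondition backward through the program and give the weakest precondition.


Working backward. After the program, seen must hold.
Before q := ¬t: seen
Then branch requires seen; else branch requires (t → ((t → ((t → ((t → ((¬t) ∧ seen)) ∧ ((¬t) → seen))) ∧ ((¬t) → seen))) ∧ ((¬t) → seen))) ∧ ((¬t) → seen).
Before the if: ((q ∨ w) → seen) ∧ ((¬(q ∨ w)) → ((t → ((t → ((t → ((t → ((¬t) ∧ seen)) ∧ ((¬t) → seen))) ∧ ((¬t) → seen))) ∧ ((¬t) → seen))) ∧ ((¬t) → seen)))
Answer: WP = ((q ∨ w) → seen) ∧ ((¬(q ∨ w)) → ((t → ((t → ((t → ((t → ((¬t) ∧ seen)) ∧ ((¬t) → seen))) ∧ ((¬t) → seen))) ∧ ((¬t) → seen))) ∧ ((¬t) → seen)))


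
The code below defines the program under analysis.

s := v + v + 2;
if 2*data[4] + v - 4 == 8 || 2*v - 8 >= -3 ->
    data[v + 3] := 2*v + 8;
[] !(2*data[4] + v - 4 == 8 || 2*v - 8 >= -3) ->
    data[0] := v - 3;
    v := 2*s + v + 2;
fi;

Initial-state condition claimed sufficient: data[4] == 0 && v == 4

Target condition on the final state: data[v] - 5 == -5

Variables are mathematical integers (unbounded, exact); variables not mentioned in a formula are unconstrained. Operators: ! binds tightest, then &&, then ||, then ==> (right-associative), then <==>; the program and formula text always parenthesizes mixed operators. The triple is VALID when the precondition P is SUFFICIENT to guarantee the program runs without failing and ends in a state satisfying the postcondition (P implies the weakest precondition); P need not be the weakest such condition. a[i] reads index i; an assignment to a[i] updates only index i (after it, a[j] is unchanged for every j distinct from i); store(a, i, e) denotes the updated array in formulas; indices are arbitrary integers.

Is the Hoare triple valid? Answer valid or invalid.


Working backward. After the program, the postcondition data[v] - 5 == -5 must hold; in canonical form it is data[v] == 0.
Then branch requires store(data, v + 3, 2*v + 8)[v] == 0; else branch requires store(data, 0, v - 3)[2*s + v + 2] == 0.
Before the if: ((2*data[4] + v == 12 || 2*v >= 5) ==> store(data, v + 3, 2*v + 8)[v] == 0) && ((!(2*data[4] + v == 12 || 2*v >= 5)) ==> store(data, 0, v - 3)[2*s + v + 2] == 0)
Before s := v + v + 2: ((2*data[4] + v == 12 || 2*v >= 5) ==> store(data, v + 3, 2*v + 8)[v] == 0) && ((!(2*data[4] + v == 12 || 2*v >= 5)) ==> store(data, 0, v - 3)[5*v + 6] == 0)
The weakest precondition is ((2*data[4] + v == 12 || 2*v >= 5) ==> store(data, v + 3, 2*v + 8)[v] == 0) && ((!(2*data[4] + v == 12 || 2*v >= 5)) ==> store(data, 0, v - 3)[5*v + 6] == 0).
Check whether data[4] == 0 && v == 4 implies it.
Every state satisfying the precondition satisfies the weakest precondition: the implication holds.
Answer: valid


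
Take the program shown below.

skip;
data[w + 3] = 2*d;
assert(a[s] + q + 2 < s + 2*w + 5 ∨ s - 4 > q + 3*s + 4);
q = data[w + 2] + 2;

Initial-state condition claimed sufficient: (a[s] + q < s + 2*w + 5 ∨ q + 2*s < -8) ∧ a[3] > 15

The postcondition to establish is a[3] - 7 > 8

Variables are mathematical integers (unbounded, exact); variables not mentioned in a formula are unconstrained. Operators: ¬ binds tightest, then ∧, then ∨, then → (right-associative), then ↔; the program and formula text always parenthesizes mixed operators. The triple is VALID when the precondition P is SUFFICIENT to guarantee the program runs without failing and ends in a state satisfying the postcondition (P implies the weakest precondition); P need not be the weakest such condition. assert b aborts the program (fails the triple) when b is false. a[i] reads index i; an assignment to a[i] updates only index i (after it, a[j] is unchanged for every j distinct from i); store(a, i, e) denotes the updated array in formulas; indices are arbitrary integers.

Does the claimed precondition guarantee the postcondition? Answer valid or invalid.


Working backward. After the program, the postcondition a[3] - 7 > 8 must hold; in canonical form it is a[3] > 15.
Before q := data[w + 2] + 2: a[3] > 15
Before assert a[s] + q + 2 < s + 2*w + 5 ∨ s - 4 > q + 3*s + 4: (a[s] + q < s + 2*w + 3 ∨ q + 2*s < -8) ∧ a[3] > 15
Before data[w + 3] := 2*d: (a[s] + q < s + 2*w + 3 ∨ q + 2*s < -8) ∧ a[3] > 15
Before skip: (a[s] + q < s + 2*w + 3 ∨ q + 2*s < -8) ∧ a[3] > 15
The weakest precondition is (a[s] + q < s + 2*w + 3 ∨ q + 2*s < -8) ∧ a[3] > 15.
Check whether (a[s] + q < s + 2*w + 5 ∨ q + 2*s < -8) ∧ a[3] > 15 implies it.
Countermodel: at the initial state a = {[-1] = 0, [3] = 16, elsewhere 0}, q = 0, s = -1, w = -1, the precondition holds but the weakest precondition fails.
Answer: invalid


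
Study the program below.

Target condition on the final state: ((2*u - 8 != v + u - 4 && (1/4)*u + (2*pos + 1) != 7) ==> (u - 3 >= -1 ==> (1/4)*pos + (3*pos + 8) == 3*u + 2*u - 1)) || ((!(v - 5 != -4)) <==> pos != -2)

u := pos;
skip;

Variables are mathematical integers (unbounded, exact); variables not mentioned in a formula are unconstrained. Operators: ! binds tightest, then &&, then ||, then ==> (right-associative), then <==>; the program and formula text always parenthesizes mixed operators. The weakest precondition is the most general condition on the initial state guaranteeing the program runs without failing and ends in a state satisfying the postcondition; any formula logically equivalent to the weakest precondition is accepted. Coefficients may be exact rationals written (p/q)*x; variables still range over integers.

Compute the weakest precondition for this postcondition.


Working backward. After the program, the postcondition ((2*u - 8 != v + u - 4 && (1/4)*u + (2*pos + 1) != 7) ==> (u - 3 >= -1 ==> (1/4)*pos + (3*pos + 8) == 3*u + 2*u - 1)) || ((!(v - 5 != -4)) <==> pos != -2) must hold; in canonical form it is ((u != v + 4 && 2*pos + (1/4)*u != 6) ==> (u >= 2 ==> (13/4)*pos == 5*u - 9)) || ((!(v != 1)) <==> pos != -2).
Before skip: ((u != v + 4 && 2*pos + (1/4)*u != 6) ==> (u >= 2 ==> (13/4)*pos == 5*u - 9)) || ((!(v != 1)) <==> pos != -2)
Before u := pos: ((pos != v + 4 && (9/4)*pos != 6) ==> (pos >= 2 ==> (7/4)*pos == 9)) || ((!(v != 1)) <==> pos != -2)
Answer: WP = ((pos != v + 4 && (9/4)*pos != 6) ==> (pos >= 2 ==> (7/4)*pos == 9)) || ((!(v != 1)) <==> pos != -2)


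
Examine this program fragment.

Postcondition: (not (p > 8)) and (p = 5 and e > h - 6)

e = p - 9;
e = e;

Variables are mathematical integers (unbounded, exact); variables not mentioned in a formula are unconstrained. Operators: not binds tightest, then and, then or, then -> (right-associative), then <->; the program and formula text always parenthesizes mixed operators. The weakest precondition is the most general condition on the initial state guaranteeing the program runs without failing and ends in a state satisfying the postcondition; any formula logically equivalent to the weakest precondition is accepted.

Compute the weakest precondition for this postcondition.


Working backward. After the program, the postcondition (not (p > 8)) and (p = 5 and e > h - 6) must hold; in canonical form it is (not (p > 8)) and p = 5 and e > h - 6.
Before e := e: (not (p > 8)) and p = 5 and e > h - 6
Before e := p - 9: (not (p > 8)) and p = 5 and p > h + 3
Answer: WP = (not (p > 8)) and p = 5 and p > h + 3


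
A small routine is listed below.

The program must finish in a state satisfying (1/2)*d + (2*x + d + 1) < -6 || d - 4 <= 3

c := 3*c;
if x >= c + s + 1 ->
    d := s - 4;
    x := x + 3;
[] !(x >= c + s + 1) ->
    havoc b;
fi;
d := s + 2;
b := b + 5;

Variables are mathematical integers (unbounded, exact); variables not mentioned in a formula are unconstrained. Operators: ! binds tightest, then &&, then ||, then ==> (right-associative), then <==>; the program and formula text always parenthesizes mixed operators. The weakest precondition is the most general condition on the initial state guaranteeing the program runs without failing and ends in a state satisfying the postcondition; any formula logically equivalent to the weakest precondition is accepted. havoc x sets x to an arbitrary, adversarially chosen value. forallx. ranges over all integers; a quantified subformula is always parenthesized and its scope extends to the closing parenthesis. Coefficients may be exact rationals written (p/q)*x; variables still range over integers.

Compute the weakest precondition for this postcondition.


Working backward. After the program, the postcondition (1/2)*d + (2*x + d + 1) < -6 || d - 4 <= 3 must hold; in canonical form it is (3/2)*d + 2*x < -7 || d <= 7.
Before b := b + 5: (3/2)*d + 2*x < -7 || d <= 7
Before d := s + 2: (3/2)*s + 2*x < -10 || s <= 5
Then branch requires (3/2)*s + 2*x < -16 || s <= 5; else branch requires (3/2)*s + 2*x < -10 || s <= 5.
Before the if: (x >= c + s + 1 ==> ((3/2)*s + 2*x < -16 || s <= 5)) && ((!(x >= c + s + 1)) ==> ((3/2)*s + 2*x < -10 || s <= 5))
Before c := 3*c: (x >= 3*c + s + 1 ==> ((3/2)*s + 2*x < -16 || s <= 5)) && ((!(x >= 3*c + s + 1)) ==> ((3/2)*s + 2*x < -10 || s <= 5))
Answer: WP = (x >= 3*c + s + 1 ==> ((3/2)*s + 2*x < -16 || s <= 5)) && ((!(x >= 3*c + s + 1)) ==> ((3/2)*s + 2*x < -10 || s <= 5))


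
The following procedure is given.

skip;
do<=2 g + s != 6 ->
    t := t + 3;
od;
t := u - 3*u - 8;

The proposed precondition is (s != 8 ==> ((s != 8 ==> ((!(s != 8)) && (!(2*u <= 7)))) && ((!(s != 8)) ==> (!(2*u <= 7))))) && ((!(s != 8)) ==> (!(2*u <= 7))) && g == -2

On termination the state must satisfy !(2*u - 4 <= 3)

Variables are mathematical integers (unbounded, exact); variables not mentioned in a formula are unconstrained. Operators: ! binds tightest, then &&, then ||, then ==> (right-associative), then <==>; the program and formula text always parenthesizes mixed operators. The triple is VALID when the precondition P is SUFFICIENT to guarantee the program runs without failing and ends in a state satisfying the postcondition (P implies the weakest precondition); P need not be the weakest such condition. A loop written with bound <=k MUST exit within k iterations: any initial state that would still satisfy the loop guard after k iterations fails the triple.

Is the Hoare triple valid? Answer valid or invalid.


Working backward. After the program, the postcondition !(2*u - 4 <= 3) must hold; in canonical form it is !(2*u <= 7).
Before t := u - 3*u - 8: !(2*u <= 7)
Before the loop (bound <=2), unroll the exhaustion recursion (WP_0 = exit-now case; WP_j = one more guarded iteration, up to j = 2):
  WP_0: (!(g + s != 6)) && (!(2*u <= 7))
  WP_1: (g + s != 6 ==> ((!(g + s != 6)) && (!(2*u <= 7)))) && ((!(g + s != 6)) ==> (!(2*u <= 7)))
  WP_2: (g + s != 6 ==> ((g + s != 6 ==> ((!(g + s != 6)) && (!(2*u <= 7)))) && ((!(g + s != 6)) ==> (!(2*u <= 7))))) && ((!(g + s != 6)) ==> (!(2*u <= 7)))
So before the loop: (g + s != 6 ==> ((g + s != 6 ==> ((!(g + s != 6)) && (!(2*u <= 7)))) && ((!(g + s != 6)) ==> (!(2*u <= 7))))) && ((!(g + s != 6)) ==> (!(2*u <= 7)))
Before skip: (g + s != 6 ==> ((g + s != 6 ==> ((!(g + s != 6)) && (!(2*u <= 7)))) && ((!(g + s != 6)) ==> (!(2*u <= 7))))) && ((!(g + s != 6)) ==> (!(2*u <= 7)))
The weakest precondition is (g + s != 6 ==> ((g + s != 6 ==> ((!(g + s != 6)) && (!(2*u <= 7)))) && ((!(g + s != 6)) ==> (!(2*u <= 7))))) && ((!(g + s != 6)) ==> (!(2*u <= 7))).
Check whether (s != 8 ==> ((s != 8 ==> ((!(s != 8)) && (!(2*u <= 7)))) && ((!(s != 8)) ==> (!(2*u <= 7))))) && ((!(s != 8)) ==> (!(2*u <= 7))) && g == -2 implies it.
Every state satisfying the precondition satisfies the weakest precondition: the implication holds.
Answer: valid


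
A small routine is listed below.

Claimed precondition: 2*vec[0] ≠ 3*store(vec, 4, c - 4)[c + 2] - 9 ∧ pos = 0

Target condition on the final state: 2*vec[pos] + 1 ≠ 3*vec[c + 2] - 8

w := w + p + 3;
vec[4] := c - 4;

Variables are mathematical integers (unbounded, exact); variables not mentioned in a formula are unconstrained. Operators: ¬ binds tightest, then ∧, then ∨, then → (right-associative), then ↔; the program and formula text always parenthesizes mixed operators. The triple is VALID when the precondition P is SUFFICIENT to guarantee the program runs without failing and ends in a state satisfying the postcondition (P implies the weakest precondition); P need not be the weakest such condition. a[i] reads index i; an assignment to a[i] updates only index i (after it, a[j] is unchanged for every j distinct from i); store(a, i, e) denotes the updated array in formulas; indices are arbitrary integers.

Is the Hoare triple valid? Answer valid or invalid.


Working backward. After the program, the postcondition 2*vec[pos] + 1 ≠ 3*vec[c + 2] - 8 must hold; in canonical form it is 2*vec[pos] ≠ 3*vec[c + 2] - 9.
Before vec[4] := c - 4: 2*store(vec, 4, c - 4)[pos] ≠ 3*store(vec, 4, c - 4)[c + 2] - 9
Before w := w + p + 3: 2*store(vec, 4, c - 4)[pos] ≠ 3*store(vec, 4, c - 4)[c + 2] - 9
The weakest precondition is 2*store(vec, 4, c - 4)[pos] ≠ 3*store(vec, 4, c - 4)[c + 2] - 9.
Check whether 2*vec[0] ≠ 3*store(vec, 4, c - 4)[c + 2] - 9 ∧ pos = 0 implies it.
Every state satisfying the precondition satisfies the weakest precondition: the implication holds.
Answer: valid


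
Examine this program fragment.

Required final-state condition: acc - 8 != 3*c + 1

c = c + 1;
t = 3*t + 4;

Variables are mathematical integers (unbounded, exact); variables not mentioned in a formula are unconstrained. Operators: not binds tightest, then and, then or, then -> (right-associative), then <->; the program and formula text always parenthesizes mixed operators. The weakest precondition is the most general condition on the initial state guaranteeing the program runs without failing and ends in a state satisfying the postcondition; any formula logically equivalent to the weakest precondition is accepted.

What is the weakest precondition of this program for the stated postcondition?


Working backward. After the program, the postcondition acc - 8 != 3*c + 1 must hold; in canonical form it is acc != 3*c + 9.
Before t := 3*t + 4: acc != 3*c + 9
Before c := c + 1: acc != 3*c + 12
Answer: WP = acc != 3*c + 12


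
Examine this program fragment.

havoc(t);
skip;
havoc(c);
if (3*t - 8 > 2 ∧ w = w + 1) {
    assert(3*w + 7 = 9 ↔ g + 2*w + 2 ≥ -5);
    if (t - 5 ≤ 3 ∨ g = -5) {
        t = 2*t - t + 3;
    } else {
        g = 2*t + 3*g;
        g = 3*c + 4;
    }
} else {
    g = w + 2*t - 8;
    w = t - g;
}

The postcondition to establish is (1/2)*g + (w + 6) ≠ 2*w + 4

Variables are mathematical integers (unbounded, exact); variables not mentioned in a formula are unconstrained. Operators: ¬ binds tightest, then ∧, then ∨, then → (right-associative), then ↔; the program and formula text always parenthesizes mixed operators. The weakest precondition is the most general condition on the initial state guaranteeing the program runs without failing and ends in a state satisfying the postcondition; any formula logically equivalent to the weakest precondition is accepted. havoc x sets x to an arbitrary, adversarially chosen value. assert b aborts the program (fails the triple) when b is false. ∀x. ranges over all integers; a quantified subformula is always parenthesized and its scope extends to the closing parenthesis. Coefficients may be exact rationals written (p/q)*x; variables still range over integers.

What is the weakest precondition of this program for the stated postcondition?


Working backward. After the program, the postcondition (1/2)*g + (w + 6) ≠ 2*w + 4 must hold; in canonical form it is (1/2)*g ≠ w - 2.
Then branch requires (3*w = 2 ↔ g + 2*w ≥ -7) ∧ ((t ≤ 8 ∨ g = -5) → (1/2)*g ≠ w - 2) ∧ ((¬(t ≤ 8 ∨ g = -5)) → (3/2)*c ≠ w - 4); else branch requires 2*t + (3/2)*w ≠ 10.
Before the if: 2*t + (3/2)*w ≠ 10
Before havoc c: 2*t + (3/2)*w ≠ 10
Before skip: 2*t + (3/2)*w ≠ 10
Before havoc t: ∀t_1. 2*t_1 + (3/2)*w ≠ 10
Answer: WP = ∀t_1. 2*t_1 + (3/2)*w ≠ 10


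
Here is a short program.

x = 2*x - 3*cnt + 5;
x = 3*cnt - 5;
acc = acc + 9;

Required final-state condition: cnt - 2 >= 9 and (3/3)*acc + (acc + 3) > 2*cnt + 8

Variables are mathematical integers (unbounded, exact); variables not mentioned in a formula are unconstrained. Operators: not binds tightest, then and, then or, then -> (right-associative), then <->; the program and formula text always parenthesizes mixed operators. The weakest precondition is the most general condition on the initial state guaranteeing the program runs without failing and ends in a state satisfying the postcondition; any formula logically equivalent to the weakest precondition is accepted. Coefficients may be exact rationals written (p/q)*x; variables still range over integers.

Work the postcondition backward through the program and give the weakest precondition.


Working backward. After the program, the postcondition cnt - 2 >= 9 and (3/3)*acc + (acc + 3) > 2*cnt + 8 must hold; in canonical form it is cnt >= 11 and 2*acc > 2*cnt + 5.
Before acc := acc + 9: cnt >= 11 and 2*acc > 2*cnt - 13
Before x := 3*cnt - 5: cnt >= 11 and 2*acc > 2*cnt - 13
Before x := 2*x - 3*cnt + 5: cnt >= 11 and 2*acc > 2*cnt - 13
Answer: WP = cnt >= 11 and 2*acc > 2*cnt - 13


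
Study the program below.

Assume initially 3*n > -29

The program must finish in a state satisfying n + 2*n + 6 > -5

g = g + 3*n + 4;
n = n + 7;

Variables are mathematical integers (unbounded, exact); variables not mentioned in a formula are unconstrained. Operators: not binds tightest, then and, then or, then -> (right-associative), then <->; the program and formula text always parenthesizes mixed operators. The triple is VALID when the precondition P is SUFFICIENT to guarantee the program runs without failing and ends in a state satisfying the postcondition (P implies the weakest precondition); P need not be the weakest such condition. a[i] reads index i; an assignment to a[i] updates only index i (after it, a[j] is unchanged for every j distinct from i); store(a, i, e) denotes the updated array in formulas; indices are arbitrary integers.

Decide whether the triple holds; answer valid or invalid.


Working backward. After the program, the postcondition n + 2*n + 6 > -5 must hold; in canonical form it is 3*n > -11.
Before n := n + 7: 3*n > -32
Before g := g + 3*n + 4: 3*n > -32
The weakest precondition is 3*n > -32.
Check whether 3*n > -29 implies it.
Every state satisfying the precondition satisfies the weakest precondition: the implication holds.
Answer: valid


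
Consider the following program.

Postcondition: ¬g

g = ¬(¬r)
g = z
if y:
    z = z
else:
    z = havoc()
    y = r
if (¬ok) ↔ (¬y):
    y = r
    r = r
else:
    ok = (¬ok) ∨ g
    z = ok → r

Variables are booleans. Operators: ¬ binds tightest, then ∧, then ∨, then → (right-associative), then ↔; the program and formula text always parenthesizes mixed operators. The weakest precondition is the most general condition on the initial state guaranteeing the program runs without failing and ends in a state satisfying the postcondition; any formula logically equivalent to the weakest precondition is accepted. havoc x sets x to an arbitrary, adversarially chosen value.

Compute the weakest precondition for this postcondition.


Working backward. After the program, ¬g must hold.
Then branch requires ¬g; else branch requires ¬g.
Before the if: (((¬ok) ↔ (¬y)) → (¬g)) ∧ ((¬((¬ok) ↔ (¬y))) → (¬g))
Then branch requires (((¬ok) ↔ (¬y)) → (¬g)) ∧ ((¬((¬ok) ↔ (¬y))) → (¬g)); else branch requires (((¬ok) ↔ (¬r)) → (¬g)) ∧ ((¬((¬ok) ↔ (¬r))) → (¬g)).
Before the if: (y → ((((¬ok) ↔ (¬y)) → (¬g)) ∧ ((¬((¬ok) ↔ (¬y))) → (¬g)))) ∧ ((¬y) → ((((¬ok) ↔ (¬r)) → (¬g)) ∧ ((¬((¬ok) ↔ (¬r))) → (¬g))))
Before g := z: (y → ((((¬ok) ↔ (¬y)) → (¬z)) ∧ ((¬((¬ok) ↔ (¬y))) → (¬z)))) ∧ ((¬y) → ((((¬ok) ↔ (¬r)) → (¬z)) ∧ ((¬((¬ok) ↔ (¬r))) → (¬z))))
Before g := ¬(¬r): (y → ((((¬ok) ↔ (¬y)) → (¬z)) ∧ ((¬((¬ok) ↔ (¬y))) → (¬z)))) ∧ ((¬y) → ((((¬ok) ↔ (¬r)) → (¬z)) ∧ ((¬((¬ok) ↔ (¬r))) → (¬z))))
Answer: WP = (y → ((((¬ok) ↔ (¬y)) → (¬z)) ∧ ((¬((¬ok) ↔ (¬y))) → (¬z)))) ∧ ((¬y) → ((((¬ok) ↔ (¬r)) → (¬z)) ∧ ((¬((¬ok) ↔ (¬r))) → (¬z))))


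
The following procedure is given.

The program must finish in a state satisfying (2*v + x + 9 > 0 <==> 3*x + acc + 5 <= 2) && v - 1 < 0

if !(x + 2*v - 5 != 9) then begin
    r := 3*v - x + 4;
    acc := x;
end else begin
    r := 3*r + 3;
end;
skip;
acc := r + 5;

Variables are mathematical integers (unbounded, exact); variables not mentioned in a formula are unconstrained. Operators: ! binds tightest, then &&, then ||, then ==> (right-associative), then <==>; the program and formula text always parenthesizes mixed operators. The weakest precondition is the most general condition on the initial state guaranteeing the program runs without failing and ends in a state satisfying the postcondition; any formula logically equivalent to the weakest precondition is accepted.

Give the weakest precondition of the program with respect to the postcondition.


Working backward. After the program, the postcondition (2*v + x + 9 > 0 <==> 3*x + acc + 5 <= 2) && v - 1 < 0 must hold; in canonical form it is (2*v + x > -9 <==> acc + 3*x <= -3) && v < 1.
Before acc := r + 5: (2*v + x > -9 <==> r + 3*x <= -8) && v < 1
Before skip: (2*v + x > -9 <==> r + 3*x <= -8) && v < 1
Then branch requires (2*v + x > -9 <==> 3*v + 2*x <= -12) && v < 1; else branch requires (2*v + x > -9 <==> 3*r + 3*x <= -11) && v < 1.
Before the if: ((!(2*v + x != 14)) ==> ((2*v + x > -9 <==> 3*v + 2*x <= -12) && v < 1)) && (2*v + x != 14 ==> ((2*v + x > -9 <==> 3*r + 3*x <= -11) && v < 1))
Answer: WP = ((!(2*v + x != 14)) ==> ((2*v + x > -9 <==> 3*v + 2*x <= -12) && v < 1)) && (2*v + x != 14 ==> ((2*v + x > -9 <==> 3*r + 3*x <= -11) && v < 1))


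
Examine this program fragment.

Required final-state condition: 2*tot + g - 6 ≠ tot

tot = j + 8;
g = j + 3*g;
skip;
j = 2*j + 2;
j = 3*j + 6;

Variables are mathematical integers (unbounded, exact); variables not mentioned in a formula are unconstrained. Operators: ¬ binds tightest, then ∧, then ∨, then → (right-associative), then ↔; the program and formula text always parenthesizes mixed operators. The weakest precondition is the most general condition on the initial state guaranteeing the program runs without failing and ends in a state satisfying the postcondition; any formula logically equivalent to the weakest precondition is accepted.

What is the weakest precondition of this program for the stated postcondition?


Working backward. After the program, the postcondition 2*tot + g - 6 ≠ tot must hold; in canonical form it is g + tot ≠ 6.
Before j := 3*j + 6: g + tot ≠ 6
Before j := 2*j + 2: g + tot ≠ 6
Before skip: g + tot ≠ 6
Before g := j + 3*g: 3*g + j + tot ≠ 6
Before tot := j + 8: 3*g + 2*j ≠ -2
Answer: WP = 3*g + 2*j ≠ -2


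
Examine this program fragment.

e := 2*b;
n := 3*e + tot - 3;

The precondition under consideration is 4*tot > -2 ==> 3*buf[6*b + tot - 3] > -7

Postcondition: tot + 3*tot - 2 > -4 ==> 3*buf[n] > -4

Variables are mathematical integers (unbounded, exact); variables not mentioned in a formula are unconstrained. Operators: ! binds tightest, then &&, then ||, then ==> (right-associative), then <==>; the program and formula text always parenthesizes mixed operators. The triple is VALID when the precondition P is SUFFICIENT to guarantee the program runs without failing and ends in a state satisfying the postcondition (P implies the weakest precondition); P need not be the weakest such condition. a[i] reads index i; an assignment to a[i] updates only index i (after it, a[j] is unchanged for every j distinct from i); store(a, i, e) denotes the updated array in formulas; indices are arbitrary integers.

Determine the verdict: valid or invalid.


Working backward. After the program, the postcondition tot + 3*tot - 2 > -4 ==> 3*buf[n] > -4 must hold; in canonical form it is 4*tot > -2 ==> 3*buf[n] > -4.
Before n := 3*e + tot - 3: 4*tot > -2 ==> 3*buf[3*e + tot - 3] > -4
Before e := 2*b: 4*tot > -2 ==> 3*buf[6*b + tot - 3] > -4
The weakest precondition is 4*tot > -2 ==> 3*buf[6*b + tot - 3] > -4.
Check whether 4*tot > -2 ==> 3*buf[6*b + tot - 3] > -7 implies it.
Countermodel: at the initial state b = 0, buf = {[-3] = -2, elsewhere -2}, tot = 0, the precondition holds but the weakest precondition fails.
Answer: invalid


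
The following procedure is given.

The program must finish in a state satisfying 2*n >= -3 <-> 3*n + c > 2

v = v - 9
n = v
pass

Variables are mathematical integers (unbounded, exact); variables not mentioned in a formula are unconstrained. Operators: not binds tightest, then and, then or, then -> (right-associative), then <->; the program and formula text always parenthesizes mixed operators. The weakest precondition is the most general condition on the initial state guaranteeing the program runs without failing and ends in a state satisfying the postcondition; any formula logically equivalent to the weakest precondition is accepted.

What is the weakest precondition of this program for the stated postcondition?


Working backward. After the program, the postcondition 2*n >= -3 <-> 3*n + c > 2 must hold; in canonical form it is 2*n >= -3 <-> c + 3*n > 2.
Before skip: 2*n >= -3 <-> c + 3*n > 2
Before n := v: 2*v >= -3 <-> c + 3*v > 2
Before v := v - 9: 2*v >= 15 <-> c + 3*v > 29
Answer: WP = 2*v >= 15 <-> c + 3*v > 29
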